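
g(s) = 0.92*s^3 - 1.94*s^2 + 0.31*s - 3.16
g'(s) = 2.76*s^2 - 3.88*s + 0.31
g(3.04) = 5.70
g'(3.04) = 14.02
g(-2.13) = -21.51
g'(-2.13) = 21.10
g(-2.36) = -26.79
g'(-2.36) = 24.84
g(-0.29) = -3.44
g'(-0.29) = 1.67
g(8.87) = 488.99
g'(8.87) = 183.04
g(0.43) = -3.31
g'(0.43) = -0.85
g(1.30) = -4.01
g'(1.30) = -0.07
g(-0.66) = -4.47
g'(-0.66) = 4.07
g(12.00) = 1310.96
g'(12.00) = 351.19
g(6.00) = 127.58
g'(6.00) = 76.39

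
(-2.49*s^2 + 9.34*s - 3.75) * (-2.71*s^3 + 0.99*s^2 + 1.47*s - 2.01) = 6.7479*s^5 - 27.7765*s^4 + 15.7488*s^3 + 15.0222*s^2 - 24.2859*s + 7.5375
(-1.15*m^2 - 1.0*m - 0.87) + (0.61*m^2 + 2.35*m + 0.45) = -0.54*m^2 + 1.35*m - 0.42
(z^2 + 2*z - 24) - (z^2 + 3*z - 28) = 4 - z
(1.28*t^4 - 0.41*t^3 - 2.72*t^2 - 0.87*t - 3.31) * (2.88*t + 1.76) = 3.6864*t^5 + 1.072*t^4 - 8.5552*t^3 - 7.2928*t^2 - 11.064*t - 5.8256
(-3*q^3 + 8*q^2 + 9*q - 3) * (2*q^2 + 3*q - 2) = -6*q^5 + 7*q^4 + 48*q^3 + 5*q^2 - 27*q + 6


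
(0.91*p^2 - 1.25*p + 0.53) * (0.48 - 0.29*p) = -0.2639*p^3 + 0.7993*p^2 - 0.7537*p + 0.2544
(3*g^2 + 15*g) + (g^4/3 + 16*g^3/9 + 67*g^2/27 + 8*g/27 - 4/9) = g^4/3 + 16*g^3/9 + 148*g^2/27 + 413*g/27 - 4/9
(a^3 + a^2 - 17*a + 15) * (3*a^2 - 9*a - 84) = 3*a^5 - 6*a^4 - 144*a^3 + 114*a^2 + 1293*a - 1260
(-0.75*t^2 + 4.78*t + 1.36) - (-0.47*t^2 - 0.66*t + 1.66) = -0.28*t^2 + 5.44*t - 0.3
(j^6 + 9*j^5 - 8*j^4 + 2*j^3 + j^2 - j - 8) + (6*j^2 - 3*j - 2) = j^6 + 9*j^5 - 8*j^4 + 2*j^3 + 7*j^2 - 4*j - 10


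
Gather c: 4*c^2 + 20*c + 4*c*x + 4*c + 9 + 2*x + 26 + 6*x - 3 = 4*c^2 + c*(4*x + 24) + 8*x + 32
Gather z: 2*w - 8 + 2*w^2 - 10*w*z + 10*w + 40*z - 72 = 2*w^2 + 12*w + z*(40 - 10*w) - 80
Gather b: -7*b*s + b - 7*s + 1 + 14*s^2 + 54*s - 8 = b*(1 - 7*s) + 14*s^2 + 47*s - 7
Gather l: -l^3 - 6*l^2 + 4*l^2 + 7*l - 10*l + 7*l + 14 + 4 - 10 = -l^3 - 2*l^2 + 4*l + 8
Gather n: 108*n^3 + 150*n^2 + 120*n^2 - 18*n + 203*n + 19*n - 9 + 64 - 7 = 108*n^3 + 270*n^2 + 204*n + 48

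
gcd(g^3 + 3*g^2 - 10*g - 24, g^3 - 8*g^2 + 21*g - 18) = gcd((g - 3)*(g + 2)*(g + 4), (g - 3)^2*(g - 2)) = g - 3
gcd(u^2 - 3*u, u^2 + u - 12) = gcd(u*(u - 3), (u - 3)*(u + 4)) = u - 3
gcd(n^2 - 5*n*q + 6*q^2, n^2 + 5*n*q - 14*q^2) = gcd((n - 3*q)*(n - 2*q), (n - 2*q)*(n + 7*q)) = -n + 2*q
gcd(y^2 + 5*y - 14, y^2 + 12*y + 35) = y + 7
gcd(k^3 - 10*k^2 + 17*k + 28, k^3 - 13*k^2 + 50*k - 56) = k^2 - 11*k + 28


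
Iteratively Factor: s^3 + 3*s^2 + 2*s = (s + 1)*(s^2 + 2*s) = (s + 1)*(s + 2)*(s)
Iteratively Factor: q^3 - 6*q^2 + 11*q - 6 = (q - 2)*(q^2 - 4*q + 3) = (q - 3)*(q - 2)*(q - 1)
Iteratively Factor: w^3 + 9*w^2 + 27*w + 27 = (w + 3)*(w^2 + 6*w + 9) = (w + 3)^2*(w + 3)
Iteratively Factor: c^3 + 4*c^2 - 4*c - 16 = (c - 2)*(c^2 + 6*c + 8) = (c - 2)*(c + 2)*(c + 4)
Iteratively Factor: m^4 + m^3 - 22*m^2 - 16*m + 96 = (m + 4)*(m^3 - 3*m^2 - 10*m + 24) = (m - 4)*(m + 4)*(m^2 + m - 6) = (m - 4)*(m - 2)*(m + 4)*(m + 3)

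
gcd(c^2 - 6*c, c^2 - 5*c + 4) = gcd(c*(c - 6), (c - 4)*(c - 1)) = 1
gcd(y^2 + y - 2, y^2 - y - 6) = y + 2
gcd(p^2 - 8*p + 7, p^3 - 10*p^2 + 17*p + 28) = p - 7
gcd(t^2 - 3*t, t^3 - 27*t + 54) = t - 3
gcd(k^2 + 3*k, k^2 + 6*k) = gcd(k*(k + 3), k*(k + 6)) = k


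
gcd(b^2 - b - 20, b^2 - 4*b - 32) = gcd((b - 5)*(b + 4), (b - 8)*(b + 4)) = b + 4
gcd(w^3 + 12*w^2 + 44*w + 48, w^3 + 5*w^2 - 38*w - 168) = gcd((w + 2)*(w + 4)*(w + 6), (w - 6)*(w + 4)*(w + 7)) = w + 4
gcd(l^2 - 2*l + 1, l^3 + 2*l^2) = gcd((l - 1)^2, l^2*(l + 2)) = 1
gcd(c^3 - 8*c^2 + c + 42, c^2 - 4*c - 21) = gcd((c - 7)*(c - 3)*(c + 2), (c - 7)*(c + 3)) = c - 7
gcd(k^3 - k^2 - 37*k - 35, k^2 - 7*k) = k - 7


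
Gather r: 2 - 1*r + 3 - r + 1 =6 - 2*r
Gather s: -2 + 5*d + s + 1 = 5*d + s - 1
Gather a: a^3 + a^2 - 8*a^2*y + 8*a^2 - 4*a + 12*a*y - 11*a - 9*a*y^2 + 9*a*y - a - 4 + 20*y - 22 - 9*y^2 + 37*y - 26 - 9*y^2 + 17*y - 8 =a^3 + a^2*(9 - 8*y) + a*(-9*y^2 + 21*y - 16) - 18*y^2 + 74*y - 60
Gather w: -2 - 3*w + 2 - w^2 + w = -w^2 - 2*w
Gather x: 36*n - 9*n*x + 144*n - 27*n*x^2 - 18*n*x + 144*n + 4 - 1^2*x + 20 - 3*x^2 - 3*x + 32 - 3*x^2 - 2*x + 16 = 324*n + x^2*(-27*n - 6) + x*(-27*n - 6) + 72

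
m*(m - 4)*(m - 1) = m^3 - 5*m^2 + 4*m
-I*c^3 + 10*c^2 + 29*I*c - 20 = (c + 4*I)*(c + 5*I)*(-I*c + 1)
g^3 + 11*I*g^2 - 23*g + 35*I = (g - I)*(g + 5*I)*(g + 7*I)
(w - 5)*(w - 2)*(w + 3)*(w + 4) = w^4 - 27*w^2 - 14*w + 120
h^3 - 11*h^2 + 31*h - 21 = (h - 7)*(h - 3)*(h - 1)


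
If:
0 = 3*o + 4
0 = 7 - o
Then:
No Solution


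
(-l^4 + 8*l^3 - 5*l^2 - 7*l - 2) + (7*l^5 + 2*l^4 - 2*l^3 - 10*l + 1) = 7*l^5 + l^4 + 6*l^3 - 5*l^2 - 17*l - 1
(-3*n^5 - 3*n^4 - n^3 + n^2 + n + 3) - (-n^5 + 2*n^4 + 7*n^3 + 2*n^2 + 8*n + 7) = -2*n^5 - 5*n^4 - 8*n^3 - n^2 - 7*n - 4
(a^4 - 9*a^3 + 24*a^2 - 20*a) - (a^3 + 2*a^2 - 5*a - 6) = a^4 - 10*a^3 + 22*a^2 - 15*a + 6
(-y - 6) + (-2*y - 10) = -3*y - 16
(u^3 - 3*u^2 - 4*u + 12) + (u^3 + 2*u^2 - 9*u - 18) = 2*u^3 - u^2 - 13*u - 6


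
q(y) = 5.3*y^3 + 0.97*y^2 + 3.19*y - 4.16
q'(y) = 15.9*y^2 + 1.94*y + 3.19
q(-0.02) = -4.22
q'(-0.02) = 3.16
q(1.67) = 28.56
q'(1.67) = 50.77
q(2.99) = 155.72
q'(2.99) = 151.14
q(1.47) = 19.46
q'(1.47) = 40.40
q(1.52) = 21.54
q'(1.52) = 42.87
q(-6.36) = -1348.69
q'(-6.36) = 634.00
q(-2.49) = -87.91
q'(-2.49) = 96.94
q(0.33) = -2.81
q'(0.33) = 5.56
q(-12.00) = -9061.16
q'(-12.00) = 2269.51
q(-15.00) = -17721.26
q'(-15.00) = 3551.59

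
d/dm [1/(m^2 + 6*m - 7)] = 2*(-m - 3)/(m^2 + 6*m - 7)^2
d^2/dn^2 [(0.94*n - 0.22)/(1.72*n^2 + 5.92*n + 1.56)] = ((0.94*n - 0.22)*(3.44*n + 5.92)*(6.88*n + 11.84) - (9.7008*n + 10.3728)*(1.72*n^2 + 5.92*n + 1.56))/(1.72*n^2 + 5.92*n + 1.56)^3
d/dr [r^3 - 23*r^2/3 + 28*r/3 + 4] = 3*r^2 - 46*r/3 + 28/3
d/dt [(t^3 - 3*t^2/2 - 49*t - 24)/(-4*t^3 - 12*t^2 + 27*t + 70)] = (-36*t^4 - 676*t^3 - 1413*t^2 - 1572*t - 5564)/(2*(16*t^6 + 96*t^5 - 72*t^4 - 1208*t^3 - 951*t^2 + 3780*t + 4900))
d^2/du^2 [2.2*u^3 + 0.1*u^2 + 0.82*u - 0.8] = 13.2*u + 0.2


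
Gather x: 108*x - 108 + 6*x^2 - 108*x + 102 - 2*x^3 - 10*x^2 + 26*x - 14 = -2*x^3 - 4*x^2 + 26*x - 20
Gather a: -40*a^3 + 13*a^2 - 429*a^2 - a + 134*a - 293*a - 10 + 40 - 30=-40*a^3 - 416*a^2 - 160*a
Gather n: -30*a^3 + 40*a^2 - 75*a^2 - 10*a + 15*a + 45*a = -30*a^3 - 35*a^2 + 50*a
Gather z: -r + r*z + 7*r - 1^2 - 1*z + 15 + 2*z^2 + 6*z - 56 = 6*r + 2*z^2 + z*(r + 5) - 42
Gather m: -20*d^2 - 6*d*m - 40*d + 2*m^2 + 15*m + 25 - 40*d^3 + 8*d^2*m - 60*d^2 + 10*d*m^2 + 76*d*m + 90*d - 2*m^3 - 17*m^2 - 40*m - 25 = -40*d^3 - 80*d^2 + 50*d - 2*m^3 + m^2*(10*d - 15) + m*(8*d^2 + 70*d - 25)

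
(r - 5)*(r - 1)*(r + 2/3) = r^3 - 16*r^2/3 + r + 10/3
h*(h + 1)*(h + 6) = h^3 + 7*h^2 + 6*h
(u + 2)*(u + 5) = u^2 + 7*u + 10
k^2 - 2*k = k*(k - 2)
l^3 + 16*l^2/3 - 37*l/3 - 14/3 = (l - 2)*(l + 1/3)*(l + 7)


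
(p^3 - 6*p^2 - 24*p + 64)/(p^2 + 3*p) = (p^3 - 6*p^2 - 24*p + 64)/(p*(p + 3))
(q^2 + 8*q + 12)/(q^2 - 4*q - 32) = (q^2 + 8*q + 12)/(q^2 - 4*q - 32)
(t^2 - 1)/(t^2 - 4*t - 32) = (1 - t^2)/(-t^2 + 4*t + 32)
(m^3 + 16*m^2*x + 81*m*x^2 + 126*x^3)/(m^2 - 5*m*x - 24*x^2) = (-m^2 - 13*m*x - 42*x^2)/(-m + 8*x)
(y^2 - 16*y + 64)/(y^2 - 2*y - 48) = (y - 8)/(y + 6)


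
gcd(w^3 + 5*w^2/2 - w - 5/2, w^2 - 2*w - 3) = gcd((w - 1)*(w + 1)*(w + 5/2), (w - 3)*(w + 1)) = w + 1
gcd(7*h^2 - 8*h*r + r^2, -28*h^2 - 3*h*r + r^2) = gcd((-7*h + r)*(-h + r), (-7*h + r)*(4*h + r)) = -7*h + r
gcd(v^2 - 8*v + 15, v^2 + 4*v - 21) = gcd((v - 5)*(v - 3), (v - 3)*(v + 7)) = v - 3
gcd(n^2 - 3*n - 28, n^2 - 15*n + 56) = n - 7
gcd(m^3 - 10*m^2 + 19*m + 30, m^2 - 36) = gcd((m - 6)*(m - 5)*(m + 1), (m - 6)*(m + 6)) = m - 6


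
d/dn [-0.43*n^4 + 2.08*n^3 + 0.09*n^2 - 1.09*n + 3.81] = -1.72*n^3 + 6.24*n^2 + 0.18*n - 1.09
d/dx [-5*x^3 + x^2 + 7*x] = -15*x^2 + 2*x + 7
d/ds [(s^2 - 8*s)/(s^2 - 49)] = 2*(4*s^2 - 49*s + 196)/(s^4 - 98*s^2 + 2401)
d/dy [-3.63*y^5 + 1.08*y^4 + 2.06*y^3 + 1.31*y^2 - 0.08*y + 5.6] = -18.15*y^4 + 4.32*y^3 + 6.18*y^2 + 2.62*y - 0.08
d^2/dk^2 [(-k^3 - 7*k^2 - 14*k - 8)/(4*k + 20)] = (-k^3 - 15*k^2 - 75*k - 113)/(2*(k^3 + 15*k^2 + 75*k + 125))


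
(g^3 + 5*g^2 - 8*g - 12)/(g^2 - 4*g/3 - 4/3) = 3*(g^2 + 7*g + 6)/(3*g + 2)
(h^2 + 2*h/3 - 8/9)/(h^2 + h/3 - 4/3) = (h - 2/3)/(h - 1)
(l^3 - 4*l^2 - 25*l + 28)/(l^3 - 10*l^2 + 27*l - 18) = (l^2 - 3*l - 28)/(l^2 - 9*l + 18)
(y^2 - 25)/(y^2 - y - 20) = (y + 5)/(y + 4)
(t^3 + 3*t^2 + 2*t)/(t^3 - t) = (t + 2)/(t - 1)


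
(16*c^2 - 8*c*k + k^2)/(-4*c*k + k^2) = (-4*c + k)/k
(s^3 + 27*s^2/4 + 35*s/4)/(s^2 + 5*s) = s + 7/4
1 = 1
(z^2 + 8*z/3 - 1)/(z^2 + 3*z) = (z - 1/3)/z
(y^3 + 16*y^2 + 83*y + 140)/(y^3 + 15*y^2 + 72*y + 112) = (y + 5)/(y + 4)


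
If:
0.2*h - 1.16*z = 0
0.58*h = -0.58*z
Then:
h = 0.00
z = 0.00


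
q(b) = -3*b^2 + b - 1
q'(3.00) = -17.00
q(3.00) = -25.00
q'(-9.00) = 55.00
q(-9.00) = -253.00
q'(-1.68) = 11.08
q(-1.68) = -11.15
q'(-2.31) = 14.86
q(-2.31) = -19.32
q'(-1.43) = 9.58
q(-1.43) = -8.56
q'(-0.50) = 4.00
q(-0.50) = -2.25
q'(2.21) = -12.26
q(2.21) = -13.44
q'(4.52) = -26.12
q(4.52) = -57.77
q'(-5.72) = 35.32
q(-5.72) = -104.88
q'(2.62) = -14.72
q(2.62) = -18.97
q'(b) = 1 - 6*b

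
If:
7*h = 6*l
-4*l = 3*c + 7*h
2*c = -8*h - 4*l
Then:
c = 0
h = 0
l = 0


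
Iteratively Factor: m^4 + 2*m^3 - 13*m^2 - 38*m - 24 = (m + 1)*(m^3 + m^2 - 14*m - 24) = (m - 4)*(m + 1)*(m^2 + 5*m + 6) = (m - 4)*(m + 1)*(m + 2)*(m + 3)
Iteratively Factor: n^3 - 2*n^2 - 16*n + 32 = (n - 4)*(n^2 + 2*n - 8) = (n - 4)*(n + 4)*(n - 2)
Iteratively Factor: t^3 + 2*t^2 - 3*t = (t + 3)*(t^2 - t) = t*(t + 3)*(t - 1)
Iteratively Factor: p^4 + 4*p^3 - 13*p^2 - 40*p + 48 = (p + 4)*(p^3 - 13*p + 12) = (p + 4)^2*(p^2 - 4*p + 3) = (p - 1)*(p + 4)^2*(p - 3)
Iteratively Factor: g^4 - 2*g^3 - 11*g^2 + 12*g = (g)*(g^3 - 2*g^2 - 11*g + 12) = g*(g - 4)*(g^2 + 2*g - 3) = g*(g - 4)*(g - 1)*(g + 3)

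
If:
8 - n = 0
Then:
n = 8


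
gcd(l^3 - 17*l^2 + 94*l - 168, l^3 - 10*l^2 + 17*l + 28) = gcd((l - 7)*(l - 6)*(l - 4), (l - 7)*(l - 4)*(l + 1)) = l^2 - 11*l + 28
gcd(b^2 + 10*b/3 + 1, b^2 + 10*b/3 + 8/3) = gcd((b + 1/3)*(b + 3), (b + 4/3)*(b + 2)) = 1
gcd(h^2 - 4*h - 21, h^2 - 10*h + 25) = 1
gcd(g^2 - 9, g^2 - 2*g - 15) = g + 3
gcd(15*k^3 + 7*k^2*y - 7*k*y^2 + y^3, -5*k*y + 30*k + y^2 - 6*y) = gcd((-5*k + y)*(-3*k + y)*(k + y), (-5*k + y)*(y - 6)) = -5*k + y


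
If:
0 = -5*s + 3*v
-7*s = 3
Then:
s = -3/7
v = -5/7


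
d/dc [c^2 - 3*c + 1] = 2*c - 3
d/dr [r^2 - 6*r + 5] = 2*r - 6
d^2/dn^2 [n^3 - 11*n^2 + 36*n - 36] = 6*n - 22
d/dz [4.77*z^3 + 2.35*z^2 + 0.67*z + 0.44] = 14.31*z^2 + 4.7*z + 0.67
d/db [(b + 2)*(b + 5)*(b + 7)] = 3*b^2 + 28*b + 59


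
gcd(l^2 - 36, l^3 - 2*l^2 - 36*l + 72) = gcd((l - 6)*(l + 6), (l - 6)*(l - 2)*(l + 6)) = l^2 - 36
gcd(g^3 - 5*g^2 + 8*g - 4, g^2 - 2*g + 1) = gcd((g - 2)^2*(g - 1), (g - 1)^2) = g - 1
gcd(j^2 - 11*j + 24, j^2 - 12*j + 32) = j - 8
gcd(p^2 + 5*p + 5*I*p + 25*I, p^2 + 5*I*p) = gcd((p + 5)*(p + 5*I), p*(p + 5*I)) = p + 5*I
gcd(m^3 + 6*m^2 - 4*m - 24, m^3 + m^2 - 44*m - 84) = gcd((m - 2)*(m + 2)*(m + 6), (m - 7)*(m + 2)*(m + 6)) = m^2 + 8*m + 12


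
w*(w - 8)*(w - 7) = w^3 - 15*w^2 + 56*w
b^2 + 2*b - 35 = (b - 5)*(b + 7)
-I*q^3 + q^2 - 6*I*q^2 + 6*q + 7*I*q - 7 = (q - 1)*(q + 7)*(-I*q + 1)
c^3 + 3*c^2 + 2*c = c*(c + 1)*(c + 2)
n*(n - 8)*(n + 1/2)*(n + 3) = n^4 - 9*n^3/2 - 53*n^2/2 - 12*n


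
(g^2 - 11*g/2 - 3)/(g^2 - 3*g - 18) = (g + 1/2)/(g + 3)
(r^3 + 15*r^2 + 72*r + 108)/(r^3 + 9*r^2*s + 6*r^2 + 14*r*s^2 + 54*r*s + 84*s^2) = (r^2 + 9*r + 18)/(r^2 + 9*r*s + 14*s^2)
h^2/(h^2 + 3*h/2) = 2*h/(2*h + 3)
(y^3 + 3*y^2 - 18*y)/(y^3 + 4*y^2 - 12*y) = (y - 3)/(y - 2)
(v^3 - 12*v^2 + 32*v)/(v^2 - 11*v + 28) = v*(v - 8)/(v - 7)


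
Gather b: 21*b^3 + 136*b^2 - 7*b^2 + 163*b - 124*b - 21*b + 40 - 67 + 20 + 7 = 21*b^3 + 129*b^2 + 18*b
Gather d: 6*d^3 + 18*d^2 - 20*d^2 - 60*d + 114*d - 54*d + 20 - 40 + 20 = 6*d^3 - 2*d^2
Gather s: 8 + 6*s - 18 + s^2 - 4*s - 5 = s^2 + 2*s - 15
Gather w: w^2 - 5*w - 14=w^2 - 5*w - 14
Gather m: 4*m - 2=4*m - 2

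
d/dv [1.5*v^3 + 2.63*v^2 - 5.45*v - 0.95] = 4.5*v^2 + 5.26*v - 5.45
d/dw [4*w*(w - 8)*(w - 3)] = 12*w^2 - 88*w + 96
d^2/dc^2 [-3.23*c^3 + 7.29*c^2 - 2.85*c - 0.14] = 14.58 - 19.38*c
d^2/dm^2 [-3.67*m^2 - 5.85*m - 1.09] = -7.34000000000000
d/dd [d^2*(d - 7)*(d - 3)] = 2*d*(2*d^2 - 15*d + 21)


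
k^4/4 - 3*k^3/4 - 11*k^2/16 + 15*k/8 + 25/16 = (k/4 + 1/4)*(k - 5/2)^2*(k + 1)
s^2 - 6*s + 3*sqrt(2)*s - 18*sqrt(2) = (s - 6)*(s + 3*sqrt(2))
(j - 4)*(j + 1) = j^2 - 3*j - 4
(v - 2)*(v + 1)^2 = v^3 - 3*v - 2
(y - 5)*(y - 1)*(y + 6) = y^3 - 31*y + 30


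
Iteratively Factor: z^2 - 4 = (z + 2)*(z - 2)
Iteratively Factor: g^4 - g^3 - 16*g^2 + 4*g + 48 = (g + 2)*(g^3 - 3*g^2 - 10*g + 24) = (g - 2)*(g + 2)*(g^2 - g - 12) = (g - 2)*(g + 2)*(g + 3)*(g - 4)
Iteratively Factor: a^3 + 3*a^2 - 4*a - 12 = (a + 2)*(a^2 + a - 6) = (a - 2)*(a + 2)*(a + 3)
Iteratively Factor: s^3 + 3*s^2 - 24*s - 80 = (s + 4)*(s^2 - s - 20) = (s + 4)^2*(s - 5)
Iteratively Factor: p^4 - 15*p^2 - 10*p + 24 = (p + 3)*(p^3 - 3*p^2 - 6*p + 8) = (p - 4)*(p + 3)*(p^2 + p - 2) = (p - 4)*(p - 1)*(p + 3)*(p + 2)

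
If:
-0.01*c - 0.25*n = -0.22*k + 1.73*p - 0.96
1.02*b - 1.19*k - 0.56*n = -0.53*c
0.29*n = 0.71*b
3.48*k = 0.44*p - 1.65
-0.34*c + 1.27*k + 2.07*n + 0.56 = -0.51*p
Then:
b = -0.13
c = -0.99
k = -0.40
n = -0.32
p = 0.56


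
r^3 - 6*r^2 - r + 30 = (r - 5)*(r - 3)*(r + 2)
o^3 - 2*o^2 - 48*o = o*(o - 8)*(o + 6)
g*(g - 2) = g^2 - 2*g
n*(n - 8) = n^2 - 8*n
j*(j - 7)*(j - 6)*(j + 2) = j^4 - 11*j^3 + 16*j^2 + 84*j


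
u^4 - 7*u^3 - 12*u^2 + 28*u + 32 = (u - 8)*(u - 2)*(u + 1)*(u + 2)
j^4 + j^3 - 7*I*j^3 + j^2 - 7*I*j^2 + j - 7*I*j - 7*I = (j - 7*I)*(j - I)*(-I*j + 1)*(I*j + I)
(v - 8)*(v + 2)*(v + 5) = v^3 - v^2 - 46*v - 80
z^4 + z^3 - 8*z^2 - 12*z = z*(z - 3)*(z + 2)^2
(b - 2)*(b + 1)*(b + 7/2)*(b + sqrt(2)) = b^4 + sqrt(2)*b^3 + 5*b^3/2 - 11*b^2/2 + 5*sqrt(2)*b^2/2 - 11*sqrt(2)*b/2 - 7*b - 7*sqrt(2)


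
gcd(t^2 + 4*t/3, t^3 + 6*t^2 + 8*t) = t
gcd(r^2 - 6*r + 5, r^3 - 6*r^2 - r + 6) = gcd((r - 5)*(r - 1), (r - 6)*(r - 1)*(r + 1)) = r - 1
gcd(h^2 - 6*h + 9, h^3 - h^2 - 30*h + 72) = h - 3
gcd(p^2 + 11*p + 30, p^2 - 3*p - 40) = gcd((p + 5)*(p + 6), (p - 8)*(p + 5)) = p + 5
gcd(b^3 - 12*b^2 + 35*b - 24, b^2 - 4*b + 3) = b^2 - 4*b + 3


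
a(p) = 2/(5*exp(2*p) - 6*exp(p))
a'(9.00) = 0.00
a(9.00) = 0.00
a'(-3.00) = 6.68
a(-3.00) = -6.98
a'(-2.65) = 4.70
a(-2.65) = -5.01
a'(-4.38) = 26.61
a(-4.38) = -26.89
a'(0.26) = -45.76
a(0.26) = 3.18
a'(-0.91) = 0.62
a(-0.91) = -1.25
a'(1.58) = -0.05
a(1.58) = 0.02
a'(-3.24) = 8.50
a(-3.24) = -8.80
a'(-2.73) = 5.09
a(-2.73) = -5.40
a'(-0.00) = -8.00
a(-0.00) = -2.00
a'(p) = 2*(-10*exp(2*p) + 6*exp(p))/(5*exp(2*p) - 6*exp(p))^2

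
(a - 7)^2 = a^2 - 14*a + 49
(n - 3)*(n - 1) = n^2 - 4*n + 3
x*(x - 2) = x^2 - 2*x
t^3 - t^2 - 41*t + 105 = (t - 5)*(t - 3)*(t + 7)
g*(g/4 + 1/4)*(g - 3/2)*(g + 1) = g^4/4 + g^3/8 - g^2/2 - 3*g/8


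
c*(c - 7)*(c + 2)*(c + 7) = c^4 + 2*c^3 - 49*c^2 - 98*c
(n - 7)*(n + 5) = n^2 - 2*n - 35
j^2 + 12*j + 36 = (j + 6)^2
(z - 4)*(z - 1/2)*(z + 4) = z^3 - z^2/2 - 16*z + 8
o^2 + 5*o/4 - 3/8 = (o - 1/4)*(o + 3/2)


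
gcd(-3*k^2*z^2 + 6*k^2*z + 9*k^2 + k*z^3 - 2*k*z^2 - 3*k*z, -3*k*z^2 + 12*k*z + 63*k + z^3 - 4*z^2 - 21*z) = -3*k + z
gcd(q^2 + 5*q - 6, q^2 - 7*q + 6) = q - 1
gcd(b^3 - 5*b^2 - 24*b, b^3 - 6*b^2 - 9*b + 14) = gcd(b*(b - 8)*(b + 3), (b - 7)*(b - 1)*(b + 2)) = 1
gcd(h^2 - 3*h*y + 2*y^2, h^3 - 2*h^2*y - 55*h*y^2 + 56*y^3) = -h + y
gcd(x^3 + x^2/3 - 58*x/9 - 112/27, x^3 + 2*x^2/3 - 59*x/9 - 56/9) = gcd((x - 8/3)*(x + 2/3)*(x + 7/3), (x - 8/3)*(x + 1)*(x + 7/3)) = x^2 - x/3 - 56/9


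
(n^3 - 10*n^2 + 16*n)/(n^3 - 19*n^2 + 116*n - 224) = n*(n - 2)/(n^2 - 11*n + 28)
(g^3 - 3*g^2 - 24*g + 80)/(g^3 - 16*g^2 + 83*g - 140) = (g^2 + g - 20)/(g^2 - 12*g + 35)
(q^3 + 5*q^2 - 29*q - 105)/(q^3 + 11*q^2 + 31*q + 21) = (q - 5)/(q + 1)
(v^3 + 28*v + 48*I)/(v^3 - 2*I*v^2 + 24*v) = (v + 2*I)/v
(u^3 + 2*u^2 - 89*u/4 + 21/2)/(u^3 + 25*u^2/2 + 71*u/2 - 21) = (u - 7/2)/(u + 7)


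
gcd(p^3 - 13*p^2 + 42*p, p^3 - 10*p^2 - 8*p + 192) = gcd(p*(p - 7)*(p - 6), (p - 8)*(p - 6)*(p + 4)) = p - 6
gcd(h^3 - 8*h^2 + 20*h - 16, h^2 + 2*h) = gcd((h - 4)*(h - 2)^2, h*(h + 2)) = 1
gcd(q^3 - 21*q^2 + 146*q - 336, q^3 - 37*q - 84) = q - 7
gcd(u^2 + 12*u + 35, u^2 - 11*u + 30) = 1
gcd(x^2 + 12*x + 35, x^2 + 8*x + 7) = x + 7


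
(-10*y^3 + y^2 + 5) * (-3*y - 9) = 30*y^4 + 87*y^3 - 9*y^2 - 15*y - 45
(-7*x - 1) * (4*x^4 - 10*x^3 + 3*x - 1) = -28*x^5 + 66*x^4 + 10*x^3 - 21*x^2 + 4*x + 1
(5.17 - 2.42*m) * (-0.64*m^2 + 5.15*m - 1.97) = 1.5488*m^3 - 15.7718*m^2 + 31.3929*m - 10.1849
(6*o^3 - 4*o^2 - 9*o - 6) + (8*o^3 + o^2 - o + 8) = 14*o^3 - 3*o^2 - 10*o + 2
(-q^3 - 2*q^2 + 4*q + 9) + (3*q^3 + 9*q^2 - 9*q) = 2*q^3 + 7*q^2 - 5*q + 9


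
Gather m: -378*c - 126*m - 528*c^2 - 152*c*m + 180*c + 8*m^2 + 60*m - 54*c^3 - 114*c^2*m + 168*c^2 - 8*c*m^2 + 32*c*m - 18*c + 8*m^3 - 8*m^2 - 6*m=-54*c^3 - 360*c^2 - 8*c*m^2 - 216*c + 8*m^3 + m*(-114*c^2 - 120*c - 72)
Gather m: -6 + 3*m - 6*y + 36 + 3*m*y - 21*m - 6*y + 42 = m*(3*y - 18) - 12*y + 72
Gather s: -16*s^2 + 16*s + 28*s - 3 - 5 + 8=-16*s^2 + 44*s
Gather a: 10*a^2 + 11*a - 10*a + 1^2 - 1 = 10*a^2 + a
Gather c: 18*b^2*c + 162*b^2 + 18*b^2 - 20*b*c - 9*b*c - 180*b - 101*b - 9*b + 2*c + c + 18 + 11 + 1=180*b^2 - 290*b + c*(18*b^2 - 29*b + 3) + 30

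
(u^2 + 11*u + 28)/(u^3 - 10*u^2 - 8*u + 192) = (u + 7)/(u^2 - 14*u + 48)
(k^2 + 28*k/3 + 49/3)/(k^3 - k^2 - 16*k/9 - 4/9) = 3*(3*k^2 + 28*k + 49)/(9*k^3 - 9*k^2 - 16*k - 4)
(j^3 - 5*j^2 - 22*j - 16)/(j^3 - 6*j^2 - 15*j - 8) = (j + 2)/(j + 1)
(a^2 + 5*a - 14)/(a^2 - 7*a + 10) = (a + 7)/(a - 5)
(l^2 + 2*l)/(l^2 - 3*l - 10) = l/(l - 5)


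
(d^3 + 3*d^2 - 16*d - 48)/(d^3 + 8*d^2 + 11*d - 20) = (d^2 - d - 12)/(d^2 + 4*d - 5)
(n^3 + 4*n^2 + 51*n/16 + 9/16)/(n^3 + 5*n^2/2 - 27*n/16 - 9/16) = (4*n + 3)/(4*n - 3)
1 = 1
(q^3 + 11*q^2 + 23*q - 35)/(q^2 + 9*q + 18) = (q^3 + 11*q^2 + 23*q - 35)/(q^2 + 9*q + 18)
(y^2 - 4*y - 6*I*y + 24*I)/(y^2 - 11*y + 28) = (y - 6*I)/(y - 7)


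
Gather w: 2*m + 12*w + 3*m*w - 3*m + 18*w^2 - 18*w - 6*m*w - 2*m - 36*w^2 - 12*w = -3*m - 18*w^2 + w*(-3*m - 18)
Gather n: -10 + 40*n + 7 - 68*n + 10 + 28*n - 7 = 0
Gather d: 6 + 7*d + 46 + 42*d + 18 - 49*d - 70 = 0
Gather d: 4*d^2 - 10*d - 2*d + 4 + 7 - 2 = 4*d^2 - 12*d + 9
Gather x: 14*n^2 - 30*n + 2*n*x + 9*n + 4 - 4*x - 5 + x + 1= 14*n^2 - 21*n + x*(2*n - 3)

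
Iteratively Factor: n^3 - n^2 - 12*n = (n - 4)*(n^2 + 3*n) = n*(n - 4)*(n + 3)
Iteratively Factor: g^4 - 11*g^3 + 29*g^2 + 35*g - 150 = (g + 2)*(g^3 - 13*g^2 + 55*g - 75) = (g - 5)*(g + 2)*(g^2 - 8*g + 15) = (g - 5)^2*(g + 2)*(g - 3)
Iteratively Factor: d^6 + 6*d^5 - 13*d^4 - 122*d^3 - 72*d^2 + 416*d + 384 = (d - 4)*(d^5 + 10*d^4 + 27*d^3 - 14*d^2 - 128*d - 96) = (d - 4)*(d + 1)*(d^4 + 9*d^3 + 18*d^2 - 32*d - 96) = (d - 4)*(d + 1)*(d + 4)*(d^3 + 5*d^2 - 2*d - 24) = (d - 4)*(d - 2)*(d + 1)*(d + 4)*(d^2 + 7*d + 12) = (d - 4)*(d - 2)*(d + 1)*(d + 4)^2*(d + 3)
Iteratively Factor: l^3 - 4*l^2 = (l)*(l^2 - 4*l) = l^2*(l - 4)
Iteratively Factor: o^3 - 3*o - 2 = (o - 2)*(o^2 + 2*o + 1) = (o - 2)*(o + 1)*(o + 1)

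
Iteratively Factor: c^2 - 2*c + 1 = (c - 1)*(c - 1)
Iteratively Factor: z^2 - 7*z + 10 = (z - 2)*(z - 5)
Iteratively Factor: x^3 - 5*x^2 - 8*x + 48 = (x - 4)*(x^2 - x - 12) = (x - 4)^2*(x + 3)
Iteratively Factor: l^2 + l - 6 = (l - 2)*(l + 3)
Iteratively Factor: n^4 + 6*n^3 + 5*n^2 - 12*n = (n + 4)*(n^3 + 2*n^2 - 3*n) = (n - 1)*(n + 4)*(n^2 + 3*n) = (n - 1)*(n + 3)*(n + 4)*(n)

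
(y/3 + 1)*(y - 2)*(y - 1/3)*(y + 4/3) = y^4/3 + 2*y^3/3 - 49*y^2/27 - 58*y/27 + 8/9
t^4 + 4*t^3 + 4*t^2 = t^2*(t + 2)^2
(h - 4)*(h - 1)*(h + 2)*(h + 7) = h^4 + 4*h^3 - 27*h^2 - 34*h + 56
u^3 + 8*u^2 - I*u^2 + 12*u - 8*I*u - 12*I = (u + 2)*(u + 6)*(u - I)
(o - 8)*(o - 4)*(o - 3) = o^3 - 15*o^2 + 68*o - 96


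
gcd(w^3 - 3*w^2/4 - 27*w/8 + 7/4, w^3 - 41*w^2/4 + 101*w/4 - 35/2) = w - 2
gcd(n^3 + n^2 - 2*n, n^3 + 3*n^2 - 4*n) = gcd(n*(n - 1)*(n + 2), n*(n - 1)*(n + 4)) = n^2 - n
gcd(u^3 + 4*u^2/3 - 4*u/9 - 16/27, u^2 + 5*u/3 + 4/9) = u + 4/3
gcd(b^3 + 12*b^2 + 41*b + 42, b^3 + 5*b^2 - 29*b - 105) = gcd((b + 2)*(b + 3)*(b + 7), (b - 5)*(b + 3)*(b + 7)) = b^2 + 10*b + 21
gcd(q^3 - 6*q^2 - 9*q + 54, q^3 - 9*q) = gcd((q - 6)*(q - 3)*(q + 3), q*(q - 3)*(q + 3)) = q^2 - 9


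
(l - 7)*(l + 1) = l^2 - 6*l - 7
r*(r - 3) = r^2 - 3*r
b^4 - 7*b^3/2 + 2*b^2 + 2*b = b*(b - 2)^2*(b + 1/2)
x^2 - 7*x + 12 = (x - 4)*(x - 3)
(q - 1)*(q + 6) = q^2 + 5*q - 6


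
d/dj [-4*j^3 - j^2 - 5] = 2*j*(-6*j - 1)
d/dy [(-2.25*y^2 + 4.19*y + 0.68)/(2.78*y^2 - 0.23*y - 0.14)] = (-11.1307*y^2 - 3.1508*y - 0.4302)/(7.7284*y^4 - 1.2788*y^3 - 0.7255*y^2 + 0.0644*y + 0.0196)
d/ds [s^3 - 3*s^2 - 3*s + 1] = 3*s^2 - 6*s - 3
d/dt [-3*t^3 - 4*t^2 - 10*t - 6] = -9*t^2 - 8*t - 10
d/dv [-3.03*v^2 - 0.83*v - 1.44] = -6.06*v - 0.83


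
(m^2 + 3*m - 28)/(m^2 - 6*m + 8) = (m + 7)/(m - 2)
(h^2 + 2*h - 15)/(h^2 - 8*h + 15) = (h + 5)/(h - 5)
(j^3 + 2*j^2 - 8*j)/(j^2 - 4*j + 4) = j*(j + 4)/(j - 2)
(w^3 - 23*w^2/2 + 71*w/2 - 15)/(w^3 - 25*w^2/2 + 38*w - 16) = (w^2 - 11*w + 30)/(w^2 - 12*w + 32)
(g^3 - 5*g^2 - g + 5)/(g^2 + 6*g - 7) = (g^2 - 4*g - 5)/(g + 7)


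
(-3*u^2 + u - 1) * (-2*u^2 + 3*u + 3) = 6*u^4 - 11*u^3 - 4*u^2 - 3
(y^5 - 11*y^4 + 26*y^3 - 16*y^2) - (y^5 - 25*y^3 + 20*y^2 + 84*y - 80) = -11*y^4 + 51*y^3 - 36*y^2 - 84*y + 80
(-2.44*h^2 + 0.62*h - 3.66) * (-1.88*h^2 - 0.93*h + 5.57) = 4.5872*h^4 + 1.1036*h^3 - 7.2866*h^2 + 6.8572*h - 20.3862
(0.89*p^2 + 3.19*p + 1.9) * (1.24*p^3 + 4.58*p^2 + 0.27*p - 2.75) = 1.1036*p^5 + 8.0318*p^4 + 17.2065*p^3 + 7.1158*p^2 - 8.2595*p - 5.225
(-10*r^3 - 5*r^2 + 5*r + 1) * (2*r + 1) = -20*r^4 - 20*r^3 + 5*r^2 + 7*r + 1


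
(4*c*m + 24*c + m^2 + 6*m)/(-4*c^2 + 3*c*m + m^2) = (-m - 6)/(c - m)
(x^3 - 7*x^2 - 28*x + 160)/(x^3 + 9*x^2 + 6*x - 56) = (x^3 - 7*x^2 - 28*x + 160)/(x^3 + 9*x^2 + 6*x - 56)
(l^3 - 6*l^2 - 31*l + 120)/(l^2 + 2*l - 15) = l - 8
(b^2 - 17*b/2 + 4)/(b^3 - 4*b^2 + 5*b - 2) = (b^2 - 17*b/2 + 4)/(b^3 - 4*b^2 + 5*b - 2)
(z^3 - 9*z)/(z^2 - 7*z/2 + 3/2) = 2*z*(z + 3)/(2*z - 1)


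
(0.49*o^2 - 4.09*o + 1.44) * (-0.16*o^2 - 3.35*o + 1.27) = -0.0784*o^4 - 0.9871*o^3 + 14.0934*o^2 - 10.0183*o + 1.8288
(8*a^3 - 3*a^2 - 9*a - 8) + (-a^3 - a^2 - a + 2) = 7*a^3 - 4*a^2 - 10*a - 6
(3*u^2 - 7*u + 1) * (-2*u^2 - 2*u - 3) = -6*u^4 + 8*u^3 + 3*u^2 + 19*u - 3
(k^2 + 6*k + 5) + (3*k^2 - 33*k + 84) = 4*k^2 - 27*k + 89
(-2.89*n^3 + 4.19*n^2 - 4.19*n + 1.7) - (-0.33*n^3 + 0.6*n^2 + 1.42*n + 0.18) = -2.56*n^3 + 3.59*n^2 - 5.61*n + 1.52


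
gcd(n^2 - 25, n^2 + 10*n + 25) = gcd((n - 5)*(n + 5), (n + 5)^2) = n + 5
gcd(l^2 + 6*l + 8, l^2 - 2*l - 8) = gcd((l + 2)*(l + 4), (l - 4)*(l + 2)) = l + 2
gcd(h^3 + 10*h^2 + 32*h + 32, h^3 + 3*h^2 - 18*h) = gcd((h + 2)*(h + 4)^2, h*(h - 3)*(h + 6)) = 1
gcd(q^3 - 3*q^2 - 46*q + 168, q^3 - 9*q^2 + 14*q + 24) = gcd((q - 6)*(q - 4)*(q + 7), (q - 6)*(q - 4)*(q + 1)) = q^2 - 10*q + 24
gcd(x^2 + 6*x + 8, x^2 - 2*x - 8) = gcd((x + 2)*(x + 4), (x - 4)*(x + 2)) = x + 2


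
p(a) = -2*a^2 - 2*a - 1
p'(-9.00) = 34.00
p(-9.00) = -145.00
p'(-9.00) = 34.00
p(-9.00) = -145.00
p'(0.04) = -2.16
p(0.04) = -1.08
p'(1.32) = -7.28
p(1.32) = -7.12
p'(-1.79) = 5.16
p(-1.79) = -3.83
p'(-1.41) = 3.64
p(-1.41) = -2.16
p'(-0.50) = 0.00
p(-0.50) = -0.50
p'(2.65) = -12.60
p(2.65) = -20.34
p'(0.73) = -4.92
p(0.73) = -3.53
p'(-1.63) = 4.52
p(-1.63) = -3.05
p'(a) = -4*a - 2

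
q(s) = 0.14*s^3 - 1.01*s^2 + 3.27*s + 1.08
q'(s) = 0.42*s^2 - 2.02*s + 3.27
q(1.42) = 4.09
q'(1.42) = 1.25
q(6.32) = 16.75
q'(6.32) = 7.28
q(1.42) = 4.09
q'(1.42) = 1.25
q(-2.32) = -13.69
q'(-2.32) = 10.22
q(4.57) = 8.29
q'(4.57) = 2.81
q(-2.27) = -13.18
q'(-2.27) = 10.02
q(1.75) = 4.46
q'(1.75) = 1.02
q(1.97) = 4.67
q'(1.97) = 0.92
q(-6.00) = -85.14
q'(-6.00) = 30.51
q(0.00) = 1.08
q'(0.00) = 3.27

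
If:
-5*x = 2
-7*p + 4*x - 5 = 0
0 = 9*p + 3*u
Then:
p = -33/35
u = 99/35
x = -2/5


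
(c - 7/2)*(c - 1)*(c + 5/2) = c^3 - 2*c^2 - 31*c/4 + 35/4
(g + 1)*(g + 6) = g^2 + 7*g + 6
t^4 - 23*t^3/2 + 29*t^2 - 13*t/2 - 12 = (t - 8)*(t - 3)*(t - 1)*(t + 1/2)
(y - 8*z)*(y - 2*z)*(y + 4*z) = y^3 - 6*y^2*z - 24*y*z^2 + 64*z^3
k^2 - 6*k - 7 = (k - 7)*(k + 1)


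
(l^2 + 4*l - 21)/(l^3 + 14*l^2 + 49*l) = (l - 3)/(l*(l + 7))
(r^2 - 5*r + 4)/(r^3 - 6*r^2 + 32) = (r - 1)/(r^2 - 2*r - 8)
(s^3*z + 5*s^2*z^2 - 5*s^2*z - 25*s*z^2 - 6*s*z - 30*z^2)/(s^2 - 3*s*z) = z*(s^3 + 5*s^2*z - 5*s^2 - 25*s*z - 6*s - 30*z)/(s*(s - 3*z))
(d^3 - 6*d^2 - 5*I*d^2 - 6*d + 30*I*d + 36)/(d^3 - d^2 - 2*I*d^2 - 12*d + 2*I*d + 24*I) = (d^2 - 3*d*(2 + I) + 18*I)/(d^2 - d - 12)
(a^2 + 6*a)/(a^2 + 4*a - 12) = a/(a - 2)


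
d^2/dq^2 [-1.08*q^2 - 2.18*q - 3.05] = -2.16000000000000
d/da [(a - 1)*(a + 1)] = 2*a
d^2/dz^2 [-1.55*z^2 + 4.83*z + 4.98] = -3.10000000000000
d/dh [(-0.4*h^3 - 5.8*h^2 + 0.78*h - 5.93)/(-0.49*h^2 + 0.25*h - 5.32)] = (0.196*h^4 - 0.2*h^3 + 5.3162*h^2 + 55.9006*h - 2.6671)/(0.2401*h^4 - 0.245*h^3 + 5.2761*h^2 - 2.66*h + 28.3024)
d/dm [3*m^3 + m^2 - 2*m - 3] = 9*m^2 + 2*m - 2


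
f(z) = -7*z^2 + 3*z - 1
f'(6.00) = -81.00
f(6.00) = -235.00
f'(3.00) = -39.00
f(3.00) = -55.00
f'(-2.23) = 34.22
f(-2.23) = -42.50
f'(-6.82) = 98.48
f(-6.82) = -347.05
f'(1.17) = -13.38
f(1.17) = -7.07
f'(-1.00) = 17.00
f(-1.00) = -11.00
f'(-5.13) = 74.82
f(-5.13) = -200.61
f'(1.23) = -14.22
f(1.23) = -7.90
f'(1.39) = -16.46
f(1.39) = -10.35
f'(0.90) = -9.60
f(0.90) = -3.97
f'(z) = 3 - 14*z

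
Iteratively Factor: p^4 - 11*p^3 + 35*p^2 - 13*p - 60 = (p + 1)*(p^3 - 12*p^2 + 47*p - 60) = (p - 5)*(p + 1)*(p^2 - 7*p + 12) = (p - 5)*(p - 4)*(p + 1)*(p - 3)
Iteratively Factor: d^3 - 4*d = (d + 2)*(d^2 - 2*d) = (d - 2)*(d + 2)*(d)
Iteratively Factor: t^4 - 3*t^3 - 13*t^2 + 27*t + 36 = (t - 3)*(t^3 - 13*t - 12) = (t - 3)*(t + 1)*(t^2 - t - 12) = (t - 3)*(t + 1)*(t + 3)*(t - 4)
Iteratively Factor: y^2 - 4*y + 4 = (y - 2)*(y - 2)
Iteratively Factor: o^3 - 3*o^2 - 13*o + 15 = (o + 3)*(o^2 - 6*o + 5) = (o - 1)*(o + 3)*(o - 5)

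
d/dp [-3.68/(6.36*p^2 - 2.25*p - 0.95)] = (46.8096*p - 8.28)/(-6.36*p^2 + 2.25*p + 0.95)^2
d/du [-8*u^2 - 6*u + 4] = -16*u - 6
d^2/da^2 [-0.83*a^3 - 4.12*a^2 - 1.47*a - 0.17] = -4.98*a - 8.24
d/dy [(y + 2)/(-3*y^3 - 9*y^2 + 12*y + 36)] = (2*y + 1)/(3*(y^4 + 2*y^3 - 11*y^2 - 12*y + 36))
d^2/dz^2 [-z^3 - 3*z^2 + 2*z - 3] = -6*z - 6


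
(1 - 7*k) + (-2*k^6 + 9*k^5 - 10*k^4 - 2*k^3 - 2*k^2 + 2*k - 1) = -2*k^6 + 9*k^5 - 10*k^4 - 2*k^3 - 2*k^2 - 5*k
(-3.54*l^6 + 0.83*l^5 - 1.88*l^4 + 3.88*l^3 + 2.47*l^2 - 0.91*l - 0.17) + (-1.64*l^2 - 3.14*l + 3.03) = -3.54*l^6 + 0.83*l^5 - 1.88*l^4 + 3.88*l^3 + 0.83*l^2 - 4.05*l + 2.86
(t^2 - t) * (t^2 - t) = t^4 - 2*t^3 + t^2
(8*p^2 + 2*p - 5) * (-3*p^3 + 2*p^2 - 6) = -24*p^5 + 10*p^4 + 19*p^3 - 58*p^2 - 12*p + 30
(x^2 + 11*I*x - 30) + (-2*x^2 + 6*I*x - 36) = -x^2 + 17*I*x - 66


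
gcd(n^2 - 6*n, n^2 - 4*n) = n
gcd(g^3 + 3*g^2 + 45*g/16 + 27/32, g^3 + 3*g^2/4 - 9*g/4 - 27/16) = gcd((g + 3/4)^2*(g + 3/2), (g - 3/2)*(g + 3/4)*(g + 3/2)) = g^2 + 9*g/4 + 9/8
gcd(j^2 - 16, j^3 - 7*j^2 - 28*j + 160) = j - 4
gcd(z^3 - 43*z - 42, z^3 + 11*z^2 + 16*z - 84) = z + 6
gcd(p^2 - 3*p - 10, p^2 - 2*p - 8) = p + 2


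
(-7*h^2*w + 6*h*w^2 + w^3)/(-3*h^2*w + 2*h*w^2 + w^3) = (7*h + w)/(3*h + w)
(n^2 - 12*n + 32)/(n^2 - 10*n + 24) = (n - 8)/(n - 6)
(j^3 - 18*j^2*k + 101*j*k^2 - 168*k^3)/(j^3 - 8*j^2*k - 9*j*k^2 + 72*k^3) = (j - 7*k)/(j + 3*k)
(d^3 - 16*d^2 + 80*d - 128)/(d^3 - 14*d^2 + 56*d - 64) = (d - 4)/(d - 2)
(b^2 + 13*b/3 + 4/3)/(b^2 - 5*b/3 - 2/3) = (b + 4)/(b - 2)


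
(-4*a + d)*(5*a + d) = -20*a^2 + a*d + d^2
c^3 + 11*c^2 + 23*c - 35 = (c - 1)*(c + 5)*(c + 7)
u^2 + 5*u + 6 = (u + 2)*(u + 3)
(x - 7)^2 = x^2 - 14*x + 49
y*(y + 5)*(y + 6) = y^3 + 11*y^2 + 30*y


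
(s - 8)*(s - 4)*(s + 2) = s^3 - 10*s^2 + 8*s + 64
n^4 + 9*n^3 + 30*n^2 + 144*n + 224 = (n + 2)*(n + 7)*(n - 4*I)*(n + 4*I)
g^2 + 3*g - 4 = (g - 1)*(g + 4)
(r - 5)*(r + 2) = r^2 - 3*r - 10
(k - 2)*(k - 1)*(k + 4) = k^3 + k^2 - 10*k + 8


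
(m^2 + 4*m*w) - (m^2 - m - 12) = 4*m*w + m + 12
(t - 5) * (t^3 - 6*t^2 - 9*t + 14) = t^4 - 11*t^3 + 21*t^2 + 59*t - 70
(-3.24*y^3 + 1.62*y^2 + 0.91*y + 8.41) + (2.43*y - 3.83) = -3.24*y^3 + 1.62*y^2 + 3.34*y + 4.58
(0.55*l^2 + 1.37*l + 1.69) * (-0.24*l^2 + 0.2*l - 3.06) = -0.132*l^4 - 0.2188*l^3 - 1.8146*l^2 - 3.8542*l - 5.1714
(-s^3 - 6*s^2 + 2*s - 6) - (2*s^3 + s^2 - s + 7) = -3*s^3 - 7*s^2 + 3*s - 13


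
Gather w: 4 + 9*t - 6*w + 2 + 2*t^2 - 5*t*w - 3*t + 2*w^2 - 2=2*t^2 + 6*t + 2*w^2 + w*(-5*t - 6) + 4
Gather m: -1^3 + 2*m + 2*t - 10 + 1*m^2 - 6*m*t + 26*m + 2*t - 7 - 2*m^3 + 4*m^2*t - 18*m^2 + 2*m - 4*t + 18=-2*m^3 + m^2*(4*t - 17) + m*(30 - 6*t)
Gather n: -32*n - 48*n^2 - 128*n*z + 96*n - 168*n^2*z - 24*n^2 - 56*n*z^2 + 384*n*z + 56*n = n^2*(-168*z - 72) + n*(-56*z^2 + 256*z + 120)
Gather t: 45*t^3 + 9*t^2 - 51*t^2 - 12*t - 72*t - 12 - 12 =45*t^3 - 42*t^2 - 84*t - 24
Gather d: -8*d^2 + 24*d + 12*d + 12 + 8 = -8*d^2 + 36*d + 20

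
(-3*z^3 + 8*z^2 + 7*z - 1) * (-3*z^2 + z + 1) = 9*z^5 - 27*z^4 - 16*z^3 + 18*z^2 + 6*z - 1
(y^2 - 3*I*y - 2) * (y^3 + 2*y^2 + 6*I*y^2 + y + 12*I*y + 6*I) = y^5 + 2*y^4 + 3*I*y^4 + 17*y^3 + 6*I*y^3 + 32*y^2 - 9*I*y^2 + 16*y - 24*I*y - 12*I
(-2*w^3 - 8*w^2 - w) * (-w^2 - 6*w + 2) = 2*w^5 + 20*w^4 + 45*w^3 - 10*w^2 - 2*w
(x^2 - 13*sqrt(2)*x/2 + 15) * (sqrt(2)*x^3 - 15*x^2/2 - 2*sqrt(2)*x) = sqrt(2)*x^5 - 41*x^4/2 + 247*sqrt(2)*x^3/4 - 173*x^2/2 - 30*sqrt(2)*x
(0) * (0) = 0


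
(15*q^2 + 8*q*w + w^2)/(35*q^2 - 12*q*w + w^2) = (15*q^2 + 8*q*w + w^2)/(35*q^2 - 12*q*w + w^2)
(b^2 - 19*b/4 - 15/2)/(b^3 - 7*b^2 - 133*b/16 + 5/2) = 4*(b - 6)/(4*b^2 - 33*b + 8)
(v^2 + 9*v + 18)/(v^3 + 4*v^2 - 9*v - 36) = (v + 6)/(v^2 + v - 12)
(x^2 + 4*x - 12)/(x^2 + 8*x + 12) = (x - 2)/(x + 2)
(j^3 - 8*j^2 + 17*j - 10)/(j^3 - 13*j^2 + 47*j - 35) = (j - 2)/(j - 7)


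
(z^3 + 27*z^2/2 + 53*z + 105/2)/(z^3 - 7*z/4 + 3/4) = 2*(z^2 + 12*z + 35)/(2*z^2 - 3*z + 1)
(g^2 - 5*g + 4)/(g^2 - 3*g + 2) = (g - 4)/(g - 2)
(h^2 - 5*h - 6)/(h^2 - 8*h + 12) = (h + 1)/(h - 2)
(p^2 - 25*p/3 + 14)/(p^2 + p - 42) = (p - 7/3)/(p + 7)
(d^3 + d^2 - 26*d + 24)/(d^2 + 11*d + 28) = (d^3 + d^2 - 26*d + 24)/(d^2 + 11*d + 28)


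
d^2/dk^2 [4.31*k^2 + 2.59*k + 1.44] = 8.62000000000000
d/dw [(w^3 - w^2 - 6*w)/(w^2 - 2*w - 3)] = (w^2 + 2*w + 2)/(w^2 + 2*w + 1)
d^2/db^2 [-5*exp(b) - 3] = -5*exp(b)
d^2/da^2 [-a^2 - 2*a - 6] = -2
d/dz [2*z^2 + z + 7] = 4*z + 1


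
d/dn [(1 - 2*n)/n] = -1/n^2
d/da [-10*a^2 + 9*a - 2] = 9 - 20*a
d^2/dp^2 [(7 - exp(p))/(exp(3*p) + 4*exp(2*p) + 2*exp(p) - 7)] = (-4*exp(6*p) + 51*exp(5*p) + 300*exp(4*p) + 393*exp(3*p) + 441*exp(2*p) + 798*exp(p) + 49)*exp(p)/(exp(9*p) + 12*exp(8*p) + 54*exp(7*p) + 91*exp(6*p) - 60*exp(5*p) - 372*exp(4*p) - 181*exp(3*p) + 504*exp(2*p) + 294*exp(p) - 343)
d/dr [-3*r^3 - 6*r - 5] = -9*r^2 - 6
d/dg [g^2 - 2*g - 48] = 2*g - 2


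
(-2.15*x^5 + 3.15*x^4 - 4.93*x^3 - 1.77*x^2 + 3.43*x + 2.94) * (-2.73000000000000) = 5.8695*x^5 - 8.5995*x^4 + 13.4589*x^3 + 4.8321*x^2 - 9.3639*x - 8.0262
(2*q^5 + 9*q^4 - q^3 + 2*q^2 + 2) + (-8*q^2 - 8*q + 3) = 2*q^5 + 9*q^4 - q^3 - 6*q^2 - 8*q + 5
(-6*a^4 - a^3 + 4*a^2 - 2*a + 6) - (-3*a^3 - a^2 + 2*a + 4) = -6*a^4 + 2*a^3 + 5*a^2 - 4*a + 2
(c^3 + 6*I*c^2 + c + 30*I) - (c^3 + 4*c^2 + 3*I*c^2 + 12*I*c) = -4*c^2 + 3*I*c^2 + c - 12*I*c + 30*I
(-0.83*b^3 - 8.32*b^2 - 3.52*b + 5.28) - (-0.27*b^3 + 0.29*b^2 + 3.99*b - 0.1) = -0.56*b^3 - 8.61*b^2 - 7.51*b + 5.38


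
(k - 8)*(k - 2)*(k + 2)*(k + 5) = k^4 - 3*k^3 - 44*k^2 + 12*k + 160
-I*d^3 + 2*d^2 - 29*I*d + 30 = (d - 5*I)*(d + 6*I)*(-I*d + 1)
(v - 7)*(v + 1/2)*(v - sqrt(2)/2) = v^3 - 13*v^2/2 - sqrt(2)*v^2/2 - 7*v/2 + 13*sqrt(2)*v/4 + 7*sqrt(2)/4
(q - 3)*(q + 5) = q^2 + 2*q - 15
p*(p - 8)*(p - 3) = p^3 - 11*p^2 + 24*p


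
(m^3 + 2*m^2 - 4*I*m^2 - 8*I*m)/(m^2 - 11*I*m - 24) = m*(-m^2 - 2*m + 4*I*m + 8*I)/(-m^2 + 11*I*m + 24)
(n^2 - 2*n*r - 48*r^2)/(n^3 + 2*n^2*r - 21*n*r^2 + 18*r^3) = (n - 8*r)/(n^2 - 4*n*r + 3*r^2)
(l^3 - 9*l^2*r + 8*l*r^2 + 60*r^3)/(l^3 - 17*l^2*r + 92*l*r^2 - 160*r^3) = (l^2 - 4*l*r - 12*r^2)/(l^2 - 12*l*r + 32*r^2)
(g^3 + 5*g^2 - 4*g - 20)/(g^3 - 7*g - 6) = (g^2 + 3*g - 10)/(g^2 - 2*g - 3)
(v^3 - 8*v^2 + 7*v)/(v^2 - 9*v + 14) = v*(v - 1)/(v - 2)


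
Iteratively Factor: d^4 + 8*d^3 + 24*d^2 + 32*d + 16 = (d + 2)*(d^3 + 6*d^2 + 12*d + 8) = (d + 2)^2*(d^2 + 4*d + 4) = (d + 2)^3*(d + 2)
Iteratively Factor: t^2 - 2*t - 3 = (t + 1)*(t - 3)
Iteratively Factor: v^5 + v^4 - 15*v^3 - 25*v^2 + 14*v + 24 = (v + 2)*(v^4 - v^3 - 13*v^2 + v + 12) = (v - 1)*(v + 2)*(v^3 - 13*v - 12) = (v - 1)*(v + 2)*(v + 3)*(v^2 - 3*v - 4) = (v - 4)*(v - 1)*(v + 2)*(v + 3)*(v + 1)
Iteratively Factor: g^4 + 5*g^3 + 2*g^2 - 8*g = (g + 4)*(g^3 + g^2 - 2*g) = (g + 2)*(g + 4)*(g^2 - g) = (g - 1)*(g + 2)*(g + 4)*(g)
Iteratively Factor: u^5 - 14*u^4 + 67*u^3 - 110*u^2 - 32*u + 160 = (u - 5)*(u^4 - 9*u^3 + 22*u^2 - 32) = (u - 5)*(u - 2)*(u^3 - 7*u^2 + 8*u + 16) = (u - 5)*(u - 2)*(u + 1)*(u^2 - 8*u + 16) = (u - 5)*(u - 4)*(u - 2)*(u + 1)*(u - 4)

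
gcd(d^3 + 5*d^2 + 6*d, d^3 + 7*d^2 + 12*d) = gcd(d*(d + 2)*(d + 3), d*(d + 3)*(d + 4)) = d^2 + 3*d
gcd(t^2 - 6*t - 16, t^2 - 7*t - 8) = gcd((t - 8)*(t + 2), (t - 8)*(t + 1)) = t - 8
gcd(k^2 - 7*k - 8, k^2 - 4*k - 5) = k + 1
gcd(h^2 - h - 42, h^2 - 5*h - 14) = h - 7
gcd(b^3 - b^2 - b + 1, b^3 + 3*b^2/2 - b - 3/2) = b^2 - 1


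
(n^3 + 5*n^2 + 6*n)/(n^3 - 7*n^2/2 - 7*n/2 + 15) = 2*n*(n + 3)/(2*n^2 - 11*n + 15)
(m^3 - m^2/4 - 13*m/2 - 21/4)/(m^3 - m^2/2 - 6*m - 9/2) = (4*m + 7)/(2*(2*m + 3))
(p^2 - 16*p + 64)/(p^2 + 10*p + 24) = (p^2 - 16*p + 64)/(p^2 + 10*p + 24)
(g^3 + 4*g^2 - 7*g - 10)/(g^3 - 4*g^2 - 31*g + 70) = (g + 1)/(g - 7)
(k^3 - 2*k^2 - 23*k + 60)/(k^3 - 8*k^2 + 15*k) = (k^2 + k - 20)/(k*(k - 5))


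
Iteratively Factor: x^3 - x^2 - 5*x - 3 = (x + 1)*(x^2 - 2*x - 3) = (x - 3)*(x + 1)*(x + 1)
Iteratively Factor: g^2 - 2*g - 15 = (g - 5)*(g + 3)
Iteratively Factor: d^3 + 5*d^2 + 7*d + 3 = (d + 1)*(d^2 + 4*d + 3) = (d + 1)*(d + 3)*(d + 1)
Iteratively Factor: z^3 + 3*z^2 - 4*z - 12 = (z + 2)*(z^2 + z - 6) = (z - 2)*(z + 2)*(z + 3)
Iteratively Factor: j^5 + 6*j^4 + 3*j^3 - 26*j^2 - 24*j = (j + 4)*(j^4 + 2*j^3 - 5*j^2 - 6*j) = (j - 2)*(j + 4)*(j^3 + 4*j^2 + 3*j) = (j - 2)*(j + 3)*(j + 4)*(j^2 + j) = (j - 2)*(j + 1)*(j + 3)*(j + 4)*(j)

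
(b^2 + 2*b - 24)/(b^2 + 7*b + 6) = (b - 4)/(b + 1)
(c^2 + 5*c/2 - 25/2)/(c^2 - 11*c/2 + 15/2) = (c + 5)/(c - 3)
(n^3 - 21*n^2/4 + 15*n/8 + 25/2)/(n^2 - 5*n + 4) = (8*n^2 - 10*n - 25)/(8*(n - 1))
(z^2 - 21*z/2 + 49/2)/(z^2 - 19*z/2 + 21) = (z - 7)/(z - 6)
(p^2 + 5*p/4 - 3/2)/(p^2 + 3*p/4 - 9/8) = 2*(p + 2)/(2*p + 3)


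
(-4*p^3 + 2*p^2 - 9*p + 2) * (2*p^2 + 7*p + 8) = -8*p^5 - 24*p^4 - 36*p^3 - 43*p^2 - 58*p + 16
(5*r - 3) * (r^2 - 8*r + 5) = 5*r^3 - 43*r^2 + 49*r - 15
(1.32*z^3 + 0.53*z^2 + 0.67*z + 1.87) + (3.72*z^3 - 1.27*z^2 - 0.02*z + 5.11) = 5.04*z^3 - 0.74*z^2 + 0.65*z + 6.98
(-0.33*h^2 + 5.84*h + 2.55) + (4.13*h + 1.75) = -0.33*h^2 + 9.97*h + 4.3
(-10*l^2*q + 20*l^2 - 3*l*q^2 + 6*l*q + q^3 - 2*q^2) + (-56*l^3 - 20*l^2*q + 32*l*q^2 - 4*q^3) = -56*l^3 - 30*l^2*q + 20*l^2 + 29*l*q^2 + 6*l*q - 3*q^3 - 2*q^2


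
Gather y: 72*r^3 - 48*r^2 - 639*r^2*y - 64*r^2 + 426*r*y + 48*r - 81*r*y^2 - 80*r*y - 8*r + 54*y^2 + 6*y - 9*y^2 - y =72*r^3 - 112*r^2 + 40*r + y^2*(45 - 81*r) + y*(-639*r^2 + 346*r + 5)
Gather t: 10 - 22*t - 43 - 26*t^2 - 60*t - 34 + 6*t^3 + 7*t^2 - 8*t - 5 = 6*t^3 - 19*t^2 - 90*t - 72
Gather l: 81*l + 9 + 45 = 81*l + 54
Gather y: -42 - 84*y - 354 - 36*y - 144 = -120*y - 540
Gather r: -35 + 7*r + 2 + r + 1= 8*r - 32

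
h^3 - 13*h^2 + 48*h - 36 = (h - 6)^2*(h - 1)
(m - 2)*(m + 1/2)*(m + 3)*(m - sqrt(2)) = m^4 - sqrt(2)*m^3 + 3*m^3/2 - 11*m^2/2 - 3*sqrt(2)*m^2/2 - 3*m + 11*sqrt(2)*m/2 + 3*sqrt(2)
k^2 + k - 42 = (k - 6)*(k + 7)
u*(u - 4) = u^2 - 4*u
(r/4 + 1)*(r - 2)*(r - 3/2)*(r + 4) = r^4/4 + 9*r^3/8 - 9*r^2/4 - 8*r + 12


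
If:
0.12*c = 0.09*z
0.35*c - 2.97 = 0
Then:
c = 8.49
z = 11.31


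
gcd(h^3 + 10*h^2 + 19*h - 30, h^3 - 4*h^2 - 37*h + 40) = h^2 + 4*h - 5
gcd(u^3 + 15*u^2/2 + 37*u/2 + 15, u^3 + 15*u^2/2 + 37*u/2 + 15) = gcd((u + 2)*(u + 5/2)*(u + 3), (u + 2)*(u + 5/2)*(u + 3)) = u^3 + 15*u^2/2 + 37*u/2 + 15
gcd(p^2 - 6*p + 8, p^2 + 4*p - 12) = p - 2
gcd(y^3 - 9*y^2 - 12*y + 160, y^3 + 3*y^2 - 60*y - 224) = y^2 - 4*y - 32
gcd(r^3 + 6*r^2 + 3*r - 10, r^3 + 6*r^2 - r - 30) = r + 5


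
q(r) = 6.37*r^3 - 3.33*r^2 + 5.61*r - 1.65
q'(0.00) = 5.61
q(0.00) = -1.65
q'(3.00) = 157.62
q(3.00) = 157.20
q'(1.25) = 27.14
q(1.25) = 12.60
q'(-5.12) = 540.67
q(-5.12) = -972.63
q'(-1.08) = 35.09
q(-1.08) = -19.62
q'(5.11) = 470.58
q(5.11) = 790.03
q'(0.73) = 10.93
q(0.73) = 3.15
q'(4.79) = 412.17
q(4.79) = 648.90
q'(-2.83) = 177.51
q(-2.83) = -188.57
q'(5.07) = 463.06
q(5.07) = 771.36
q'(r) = 19.11*r^2 - 6.66*r + 5.61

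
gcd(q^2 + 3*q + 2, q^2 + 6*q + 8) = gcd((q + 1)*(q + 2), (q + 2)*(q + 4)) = q + 2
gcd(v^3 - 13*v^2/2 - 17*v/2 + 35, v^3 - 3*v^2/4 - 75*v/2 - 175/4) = v - 7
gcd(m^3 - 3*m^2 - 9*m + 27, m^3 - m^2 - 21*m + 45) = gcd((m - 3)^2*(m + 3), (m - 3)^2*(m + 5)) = m^2 - 6*m + 9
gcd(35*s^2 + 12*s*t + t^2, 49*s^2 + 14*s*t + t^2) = 7*s + t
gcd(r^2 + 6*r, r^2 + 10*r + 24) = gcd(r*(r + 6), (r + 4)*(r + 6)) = r + 6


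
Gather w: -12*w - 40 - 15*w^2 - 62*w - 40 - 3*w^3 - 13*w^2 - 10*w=-3*w^3 - 28*w^2 - 84*w - 80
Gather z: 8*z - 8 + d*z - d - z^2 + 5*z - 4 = -d - z^2 + z*(d + 13) - 12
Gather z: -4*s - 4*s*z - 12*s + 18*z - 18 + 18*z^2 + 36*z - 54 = -16*s + 18*z^2 + z*(54 - 4*s) - 72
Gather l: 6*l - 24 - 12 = 6*l - 36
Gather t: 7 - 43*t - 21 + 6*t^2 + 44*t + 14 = 6*t^2 + t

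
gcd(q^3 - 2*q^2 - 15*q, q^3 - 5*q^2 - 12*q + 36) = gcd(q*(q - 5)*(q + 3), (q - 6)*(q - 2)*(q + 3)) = q + 3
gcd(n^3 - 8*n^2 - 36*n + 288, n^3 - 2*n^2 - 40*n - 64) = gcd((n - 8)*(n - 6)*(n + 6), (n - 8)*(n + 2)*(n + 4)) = n - 8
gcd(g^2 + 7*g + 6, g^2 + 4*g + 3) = g + 1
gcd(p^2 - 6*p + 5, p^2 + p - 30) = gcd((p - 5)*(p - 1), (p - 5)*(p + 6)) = p - 5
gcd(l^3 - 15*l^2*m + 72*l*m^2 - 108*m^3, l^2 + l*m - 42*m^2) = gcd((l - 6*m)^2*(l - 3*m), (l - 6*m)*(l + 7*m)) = l - 6*m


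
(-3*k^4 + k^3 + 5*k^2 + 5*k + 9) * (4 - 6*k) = 18*k^5 - 18*k^4 - 26*k^3 - 10*k^2 - 34*k + 36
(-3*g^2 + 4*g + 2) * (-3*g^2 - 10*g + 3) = 9*g^4 + 18*g^3 - 55*g^2 - 8*g + 6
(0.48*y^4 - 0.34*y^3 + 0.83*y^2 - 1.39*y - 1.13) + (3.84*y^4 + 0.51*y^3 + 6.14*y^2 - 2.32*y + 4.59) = 4.32*y^4 + 0.17*y^3 + 6.97*y^2 - 3.71*y + 3.46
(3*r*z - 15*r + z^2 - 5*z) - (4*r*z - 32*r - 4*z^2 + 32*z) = -r*z + 17*r + 5*z^2 - 37*z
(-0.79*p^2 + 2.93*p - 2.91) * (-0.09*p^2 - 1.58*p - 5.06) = 0.0711*p^4 + 0.9845*p^3 - 0.370100000000001*p^2 - 10.228*p + 14.7246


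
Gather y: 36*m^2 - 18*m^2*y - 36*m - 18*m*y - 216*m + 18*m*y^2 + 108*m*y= 36*m^2 + 18*m*y^2 - 252*m + y*(-18*m^2 + 90*m)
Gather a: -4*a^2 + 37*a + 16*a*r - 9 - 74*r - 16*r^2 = -4*a^2 + a*(16*r + 37) - 16*r^2 - 74*r - 9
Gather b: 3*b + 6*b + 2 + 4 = 9*b + 6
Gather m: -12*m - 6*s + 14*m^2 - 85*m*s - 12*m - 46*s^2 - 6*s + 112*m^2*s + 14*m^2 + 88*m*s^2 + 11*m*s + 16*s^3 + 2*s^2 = m^2*(112*s + 28) + m*(88*s^2 - 74*s - 24) + 16*s^3 - 44*s^2 - 12*s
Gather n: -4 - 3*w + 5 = 1 - 3*w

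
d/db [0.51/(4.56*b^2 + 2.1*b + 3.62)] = (-4.6512*b - 1.071)/(4.56*b^2 + 2.1*b + 3.62)^2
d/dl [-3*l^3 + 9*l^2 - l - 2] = -9*l^2 + 18*l - 1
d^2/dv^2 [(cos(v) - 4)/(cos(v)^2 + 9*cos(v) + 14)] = (-9*(1 - cos(2*v))^2*cos(v)/4 + 25*(1 - cos(2*v))^2/4 - 854*cos(v) + 126*cos(2*v) + 93*cos(3*v)/2 + cos(5*v)/2 - 687)/((cos(v) + 2)^3*(cos(v) + 7)^3)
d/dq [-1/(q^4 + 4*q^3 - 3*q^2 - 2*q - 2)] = 2*(2*q^3 + 6*q^2 - 3*q - 1)/(-q^4 - 4*q^3 + 3*q^2 + 2*q + 2)^2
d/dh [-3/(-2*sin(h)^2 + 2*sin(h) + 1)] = 6*(-sin(2*h) + cos(h))/(2*sin(h) + cos(2*h))^2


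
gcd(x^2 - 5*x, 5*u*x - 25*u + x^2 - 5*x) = x - 5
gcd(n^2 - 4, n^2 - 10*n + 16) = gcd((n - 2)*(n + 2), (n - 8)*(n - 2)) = n - 2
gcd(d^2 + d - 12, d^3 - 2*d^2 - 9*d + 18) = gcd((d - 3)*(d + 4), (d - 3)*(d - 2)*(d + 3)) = d - 3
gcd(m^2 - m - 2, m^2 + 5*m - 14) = m - 2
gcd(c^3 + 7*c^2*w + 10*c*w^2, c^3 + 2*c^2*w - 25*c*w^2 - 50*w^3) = c^2 + 7*c*w + 10*w^2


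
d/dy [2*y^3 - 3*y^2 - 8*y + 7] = 6*y^2 - 6*y - 8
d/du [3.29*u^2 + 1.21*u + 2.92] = 6.58*u + 1.21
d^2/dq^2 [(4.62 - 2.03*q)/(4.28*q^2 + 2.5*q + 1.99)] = (-(2.03*q - 4.62)*(8.56*q + 2.5)*(17.12*q + 5.0) + (52.1304*q - 29.3972)*(4.28*q^2 + 2.5*q + 1.99))/(4.28*q^2 + 2.5*q + 1.99)^3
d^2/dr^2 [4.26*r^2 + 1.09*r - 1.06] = 8.52000000000000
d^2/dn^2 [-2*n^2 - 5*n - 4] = -4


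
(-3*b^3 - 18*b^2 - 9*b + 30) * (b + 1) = -3*b^4 - 21*b^3 - 27*b^2 + 21*b + 30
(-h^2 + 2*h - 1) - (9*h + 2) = -h^2 - 7*h - 3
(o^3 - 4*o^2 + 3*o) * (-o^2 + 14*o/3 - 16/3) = -o^5 + 26*o^4/3 - 27*o^3 + 106*o^2/3 - 16*o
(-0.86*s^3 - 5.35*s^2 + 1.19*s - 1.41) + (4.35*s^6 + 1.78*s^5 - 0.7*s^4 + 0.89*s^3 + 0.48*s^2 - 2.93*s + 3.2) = 4.35*s^6 + 1.78*s^5 - 0.7*s^4 + 0.03*s^3 - 4.87*s^2 - 1.74*s + 1.79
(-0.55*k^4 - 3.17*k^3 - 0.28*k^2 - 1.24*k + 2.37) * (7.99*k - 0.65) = -4.3945*k^5 - 24.9708*k^4 - 0.1767*k^3 - 9.7256*k^2 + 19.7423*k - 1.5405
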